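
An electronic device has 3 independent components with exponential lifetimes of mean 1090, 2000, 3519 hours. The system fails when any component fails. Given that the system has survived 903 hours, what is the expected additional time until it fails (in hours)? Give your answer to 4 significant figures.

First-failure rate Σλ = 1/1090 + 1/2000 + 1/3519 = 0.0017016.
By memorylessness the expected residual is 1/Σλ = 587.681 hours, regardless of the 903 already elapsed.

587.7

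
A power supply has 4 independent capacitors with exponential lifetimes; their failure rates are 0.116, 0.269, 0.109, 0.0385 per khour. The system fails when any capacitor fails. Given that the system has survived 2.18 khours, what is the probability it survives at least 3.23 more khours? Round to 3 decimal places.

Time to first failure ~ Exp(Σλ) with Σλ = 0.5325.
By memorylessness, P(T > 2.18+3.23 | T > 2.18) = P(T > 3.23) = e^(−0.5325·3.23) ≈ 0.179.

0.179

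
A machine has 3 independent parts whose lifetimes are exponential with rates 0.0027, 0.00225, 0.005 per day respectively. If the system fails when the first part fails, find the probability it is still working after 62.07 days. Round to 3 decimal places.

The time to first failure is exponential with rate Σλ = 0.0027 + 0.00225 + 0.005 = 0.00995.
P(min > 62.07) = e^(−0.00995·62.07) = e^(−0.6176) ≈ 0.539.

0.539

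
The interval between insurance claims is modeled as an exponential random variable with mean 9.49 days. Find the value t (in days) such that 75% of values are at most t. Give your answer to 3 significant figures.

13.2

The rate is λ = 1/9.49 = 0.105374 per day.
Set 1 − e^(−λt) = 0.75, so t = −ln(0.25)/λ = 1.3863/0.105374 ≈ 13.1559 days.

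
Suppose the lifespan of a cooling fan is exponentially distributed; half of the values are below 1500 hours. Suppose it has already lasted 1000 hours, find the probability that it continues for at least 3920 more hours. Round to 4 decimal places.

0.1634

For an exponential, median = ln(2)/λ, so λ = ln 2 / 1500 = 0.000462098 per hour.
By the memoryless property, P(X > 1000+3920 | X > 1000) = P(X > 3920).
P(X > 3920) = e^(−1.8114) ≈ 0.1634.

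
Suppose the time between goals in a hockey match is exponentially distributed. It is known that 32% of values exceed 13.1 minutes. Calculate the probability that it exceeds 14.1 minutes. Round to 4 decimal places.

0.2933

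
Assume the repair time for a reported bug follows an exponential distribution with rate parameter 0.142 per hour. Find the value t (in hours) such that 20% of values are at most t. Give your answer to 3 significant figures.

1.57

Set 1 − e^(−λt) = 0.2, so t = −ln(0.8)/λ = 0.22314/0.142 ≈ 1.57143 hours.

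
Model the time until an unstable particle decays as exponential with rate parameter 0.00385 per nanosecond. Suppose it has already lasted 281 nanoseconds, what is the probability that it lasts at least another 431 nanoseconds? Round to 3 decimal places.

0.190

The exponential is memoryless, so the remaining time is again Exp(λ): the condition X > 281 is irrelevant.
P(X > 431) = e^(−1.6594) ≈ 0.190.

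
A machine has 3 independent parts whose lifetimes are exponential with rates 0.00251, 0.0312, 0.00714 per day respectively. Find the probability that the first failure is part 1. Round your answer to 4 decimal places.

The time to first failure is exponential with rate Σλ = 0.00251 + 0.0312 + 0.00714 = 0.04085.
P(part 1 first) = λ_1/Σλ = 0.00251/0.04085 ≈ 0.0614.

0.0614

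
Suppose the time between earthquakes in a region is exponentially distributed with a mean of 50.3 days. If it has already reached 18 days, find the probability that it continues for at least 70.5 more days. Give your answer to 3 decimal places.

The rate is λ = 1/50.3 = 0.0198807 per day.
P(X > s+t | X > s) = e^(−λ(s+t))/e^(−λs) = e^(−λt), independent of s = 18.
P(X > 70.5) = e^(−1.4016) ≈ 0.246.

0.246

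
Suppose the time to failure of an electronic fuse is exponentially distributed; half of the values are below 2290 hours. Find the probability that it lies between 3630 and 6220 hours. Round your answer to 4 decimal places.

For an exponential, median = ln(2)/λ, so λ = ln 2 / 2290 = 0.000302684 per hour.
P(3630 < X < 6220) = e^(−λ·3630) − e^(−λ·6220) = 0.33329 − 0.15218 ≈ 0.1811.

0.1811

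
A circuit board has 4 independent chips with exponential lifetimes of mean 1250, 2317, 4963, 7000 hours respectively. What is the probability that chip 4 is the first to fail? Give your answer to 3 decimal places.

Rates: λ_i = 1/mean_i → 0.0008, 0.000431593, 0.000201491, 0.000142857; Σλ = 0.00157594.
P(chip 4 first) = λ_4/Σλ = 0.000142857/0.00157594 ≈ 0.091.

0.091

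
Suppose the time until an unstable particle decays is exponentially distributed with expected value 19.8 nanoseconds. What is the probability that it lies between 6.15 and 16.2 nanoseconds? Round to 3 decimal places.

0.292

The rate is λ = 1/19.8 = 0.0505051 per nanosecond.
P(6.15 < X < 16.2) = e^(−λ·6.15) − e^(−λ·16.2) = 0.73300 − 0.44123 ≈ 0.292.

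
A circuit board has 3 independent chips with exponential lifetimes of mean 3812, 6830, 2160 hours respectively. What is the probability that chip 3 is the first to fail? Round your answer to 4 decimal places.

0.5311

Rates: λ_i = 1/mean_i → 0.000262329, 0.000146413, 0.000462963; Σλ = 0.000871705.
P(chip 3 first) = λ_3/Σλ = 0.000462963/0.000871705 ≈ 0.5311.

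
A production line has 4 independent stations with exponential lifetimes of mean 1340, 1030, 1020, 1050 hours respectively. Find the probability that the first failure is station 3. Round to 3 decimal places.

Rates: λ_i = 1/mean_i → 0.000746269, 0.000970874, 0.000980392, 0.000952381; Σλ = 0.00364992.
P(station 3 first) = λ_3/Σλ = 0.000980392/0.00364992 ≈ 0.269.

0.269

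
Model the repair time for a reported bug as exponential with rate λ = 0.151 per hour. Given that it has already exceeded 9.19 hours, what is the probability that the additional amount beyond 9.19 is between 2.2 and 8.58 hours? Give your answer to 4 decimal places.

Memoryless: the residual past 9.19 is again Exp(λ).
P(2.2 < residual < 8.58) = e^(−λ·2.2) − e^(−λ·8.58) = 0.71734 − 0.27374 ≈ 0.4436.

0.4436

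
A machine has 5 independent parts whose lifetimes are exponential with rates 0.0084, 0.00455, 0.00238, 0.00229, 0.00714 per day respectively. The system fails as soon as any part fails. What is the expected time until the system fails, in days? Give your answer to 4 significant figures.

40.39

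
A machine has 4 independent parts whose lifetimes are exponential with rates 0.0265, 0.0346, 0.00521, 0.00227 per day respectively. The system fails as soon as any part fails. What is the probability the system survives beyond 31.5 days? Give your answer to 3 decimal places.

The time to first failure is exponential with rate Σλ = 0.0265 + 0.0346 + 0.00521 + 0.00227 = 0.06858.
P(min > 31.5) = e^(−0.06858·31.5) = e^(−2.1603) ≈ 0.115.

0.115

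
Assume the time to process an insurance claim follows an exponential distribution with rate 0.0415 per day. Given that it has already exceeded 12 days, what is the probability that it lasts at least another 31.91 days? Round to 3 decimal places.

By the memoryless property, P(X > 12+31.91 | X > 12) = P(X > 31.91).
P(X > 31.91) = e^(−1.3243) ≈ 0.266.

0.266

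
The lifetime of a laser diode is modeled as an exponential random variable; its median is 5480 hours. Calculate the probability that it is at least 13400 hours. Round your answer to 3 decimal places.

For an exponential, median = ln(2)/λ, so λ = ln 2 / 5480 = 0.000126487 per hour.
P(X > 13400) = e^(−λ·13400) = e^(−1.6949) ≈ 0.184.

0.184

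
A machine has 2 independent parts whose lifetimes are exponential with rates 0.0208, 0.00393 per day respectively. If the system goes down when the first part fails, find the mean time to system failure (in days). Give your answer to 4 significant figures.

The time to first failure is exponential with rate Σλ = 0.0208 + 0.00393 = 0.02473.
E[min] = 1/Σλ = 1/0.02473 = 40.4367 days.

40.44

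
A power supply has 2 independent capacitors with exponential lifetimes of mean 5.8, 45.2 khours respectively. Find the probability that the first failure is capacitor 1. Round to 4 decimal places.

0.8863

Rates: λ_i = 1/mean_i → 0.172414, 0.0221239; Σλ = 0.194538.
P(capacitor 1 first) = λ_1/Σλ = 0.172414/0.194538 ≈ 0.8863.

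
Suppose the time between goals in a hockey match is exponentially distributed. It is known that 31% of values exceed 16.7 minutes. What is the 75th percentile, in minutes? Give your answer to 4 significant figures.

e^(−λ·16.7) = 0.31 ⇒ λ = −ln(0.31)/16.7 = 0.0701307.
75th percentile: 1 − e^(−λt) = 0.75, t = −ln(0.25)/λ = 19.7673 minutes.

19.77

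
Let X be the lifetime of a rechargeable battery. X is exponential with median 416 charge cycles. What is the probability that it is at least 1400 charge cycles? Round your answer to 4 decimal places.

For an exponential, median = ln(2)/λ, so λ = ln 2 / 416 = 0.00166622 per charge cycle.
P(X > 1400) = e^(−λ·1400) = e^(−2.3327) ≈ 0.0970.

0.0970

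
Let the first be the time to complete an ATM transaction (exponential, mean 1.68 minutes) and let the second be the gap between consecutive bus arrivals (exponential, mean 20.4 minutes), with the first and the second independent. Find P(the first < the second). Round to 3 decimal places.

λ_1 = 1/1.68 = 0.595238, λ_2 = 1/20.4 = 0.0490196.
For independent exponentials, P(the first < the second) = λ_1/(λ_1+λ_2) = 0.595238/0.644258 ≈ 0.924.

0.924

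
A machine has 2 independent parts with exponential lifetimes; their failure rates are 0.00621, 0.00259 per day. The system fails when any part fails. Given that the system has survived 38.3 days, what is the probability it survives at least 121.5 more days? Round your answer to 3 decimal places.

Time to first failure ~ Exp(Σλ) with Σλ = 0.0088.
By memorylessness, P(T > 38.3+121.5 | T > 38.3) = P(T > 121.5) = e^(−0.0088·121.5) ≈ 0.343.

0.343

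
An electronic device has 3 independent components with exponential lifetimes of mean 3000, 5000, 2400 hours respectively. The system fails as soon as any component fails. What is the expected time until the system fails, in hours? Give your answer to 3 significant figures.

The first failure time is exponential with rate Σλ_i = 1/3000 + 1/5000 + 1/2400 = 0.00095 per hour.
E[min] = 1/Σλ = 1/0.00095 = 1052.63 hours.

1050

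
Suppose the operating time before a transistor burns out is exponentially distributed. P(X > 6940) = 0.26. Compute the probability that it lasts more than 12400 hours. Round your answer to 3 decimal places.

0.090

e^(−λ·6940) = 0.26 ⇒ λ = −ln(0.26)/6940 = 0.000194103.
P(X > 12400) = e^(−0.000194103·12400) = e^(−2.4069) ≈ 0.090.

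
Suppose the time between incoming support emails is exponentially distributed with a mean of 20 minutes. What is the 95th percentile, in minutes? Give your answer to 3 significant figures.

The rate is λ = 1/20 = 0.05 per minute.
Set 1 − e^(−λt) = 0.95, so t = −ln(0.05)/λ = 2.9957/0.05 ≈ 59.9146 minutes.

59.9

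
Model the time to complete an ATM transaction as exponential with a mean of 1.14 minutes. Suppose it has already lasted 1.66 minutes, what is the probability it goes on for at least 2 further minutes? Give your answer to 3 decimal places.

0.173

The rate is λ = 1/1.14 = 0.877193 per minute.
P(X > s+t | X > s) = e^(−λ(s+t))/e^(−λs) = e^(−λt), independent of s = 1.66.
P(X > 2) = e^(−1.7544) ≈ 0.173.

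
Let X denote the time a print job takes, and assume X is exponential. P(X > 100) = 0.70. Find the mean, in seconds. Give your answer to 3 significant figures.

e^(−λ·100) = 0.70 ⇒ λ = −ln(0.70)/100 = 0.00356675.
Mean = 1/λ = 280.367 seconds.

280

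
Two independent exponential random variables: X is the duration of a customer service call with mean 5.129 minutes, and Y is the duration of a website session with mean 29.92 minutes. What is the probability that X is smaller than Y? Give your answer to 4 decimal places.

0.8537

λ_1 = 1/5.129 = 0.19497, λ_2 = 1/29.92 = 0.0334225.
For independent exponentials, P(X < Y) = λ_1/(λ_1+λ_2) = 0.19497/0.228392 ≈ 0.8537.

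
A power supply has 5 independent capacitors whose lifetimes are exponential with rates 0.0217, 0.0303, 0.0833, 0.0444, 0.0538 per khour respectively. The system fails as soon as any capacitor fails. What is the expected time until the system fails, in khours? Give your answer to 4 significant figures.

4.283

The time to first failure is exponential with rate Σλ = 0.0217 + 0.0303 + 0.0833 + 0.0444 + 0.0538 = 0.2335.
E[min] = 1/Σλ = 1/0.2335 = 4.28266 khours.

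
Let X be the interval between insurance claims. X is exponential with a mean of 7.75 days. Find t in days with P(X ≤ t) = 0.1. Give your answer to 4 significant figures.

The rate is λ = 1/7.75 = 0.129032 per day.
Set 1 − e^(−λt) = 0.1, so t = −ln(0.9)/λ = 0.10536/0.129032 ≈ 0.816544 days.

0.8165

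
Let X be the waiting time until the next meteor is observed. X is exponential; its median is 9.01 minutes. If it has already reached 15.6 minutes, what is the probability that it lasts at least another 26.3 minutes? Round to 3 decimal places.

0.132

For an exponential, median = ln(2)/λ, so λ = ln 2 / 9.01 = 0.0769309 per minute.
P(X > s+t | X > s) = e^(−λ(s+t))/e^(−λs) = e^(−λt), independent of s = 15.6.
P(X > 26.3) = e^(−2.0233) ≈ 0.132.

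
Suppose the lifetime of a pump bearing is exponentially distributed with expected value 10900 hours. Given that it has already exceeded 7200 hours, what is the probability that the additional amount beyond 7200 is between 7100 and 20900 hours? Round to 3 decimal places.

0.374

The rate is λ = 1/10900 = 0.0000917431 per hour.
Memoryless: the residual past 7200 is again Exp(λ).
P(7100 < residual < 20900) = e^(−λ·7100) − e^(−λ·20900) = 0.52133 − 0.14698 ≈ 0.374.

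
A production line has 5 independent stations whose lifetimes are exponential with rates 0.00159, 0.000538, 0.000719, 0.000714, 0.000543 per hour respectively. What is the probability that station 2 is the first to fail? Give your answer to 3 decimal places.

0.131

The time to first failure is exponential with rate Σλ = 0.00159 + 0.000538 + 0.000719 + 0.000714 + 0.000543 = 0.004104.
P(station 2 first) = λ_2/Σλ = 0.000538/0.004104 ≈ 0.131.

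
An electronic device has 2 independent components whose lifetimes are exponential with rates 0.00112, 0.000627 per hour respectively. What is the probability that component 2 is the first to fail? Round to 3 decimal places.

0.359

The time to first failure is exponential with rate Σλ = 0.00112 + 0.000627 = 0.001747.
P(component 2 first) = λ_2/Σλ = 0.000627/0.001747 ≈ 0.359.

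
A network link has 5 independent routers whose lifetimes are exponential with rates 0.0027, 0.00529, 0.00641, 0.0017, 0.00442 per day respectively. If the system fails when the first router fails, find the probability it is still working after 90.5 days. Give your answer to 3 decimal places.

The time to first failure is exponential with rate Σλ = 0.0027 + 0.00529 + 0.00641 + 0.0017 + 0.00442 = 0.02052.
P(min > 90.5) = e^(−0.02052·90.5) = e^(−1.8571) ≈ 0.156.

0.156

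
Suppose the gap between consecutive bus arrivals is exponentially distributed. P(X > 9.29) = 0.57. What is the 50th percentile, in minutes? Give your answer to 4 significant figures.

e^(−λ·9.29) = 0.57 ⇒ λ = −ln(0.57)/9.29 = 0.060508.
50th percentile: 1 − e^(−λt) = 0.5, t = −ln(0.5)/λ = 11.4555 minutes.

11.46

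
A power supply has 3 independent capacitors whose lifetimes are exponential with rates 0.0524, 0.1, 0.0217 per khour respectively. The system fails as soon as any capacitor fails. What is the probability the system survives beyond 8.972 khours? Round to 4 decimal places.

0.2097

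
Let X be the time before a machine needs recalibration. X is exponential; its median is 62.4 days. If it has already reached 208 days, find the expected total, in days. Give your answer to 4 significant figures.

For an exponential, median = ln(2)/λ, so λ = ln 2 / 62.4 = 0.0111081 per day.
By memorylessness, E[X | X > 208] = 208 + 1/λ = 208 + 90.0242 = 298.024 days.

298.0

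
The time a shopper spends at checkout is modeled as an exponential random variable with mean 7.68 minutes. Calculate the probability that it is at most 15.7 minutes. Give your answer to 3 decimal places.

The rate is λ = 1/7.68 = 0.130208 per minute.
P(X ≤ 15.7) = 1 − e^(−λ·15.7) = 1 − e^(−2.0443) ≈ 0.871.

0.871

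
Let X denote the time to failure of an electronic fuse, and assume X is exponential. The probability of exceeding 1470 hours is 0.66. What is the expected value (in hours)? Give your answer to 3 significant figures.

e^(−λ·1470) = 0.66 ⇒ λ = −ln(0.66)/1470 = 0.000282664.
Mean = 1/λ = 3537.77 hours.

3540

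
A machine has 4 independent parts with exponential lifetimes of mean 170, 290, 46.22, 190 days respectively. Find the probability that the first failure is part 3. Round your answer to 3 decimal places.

0.597

Rates: λ_i = 1/mean_i → 0.00588235, 0.00344828, 0.0216357, 0.00526316; Σλ = 0.0362294.
P(part 3 first) = λ_3/Σλ = 0.0216357/0.0362294 ≈ 0.597.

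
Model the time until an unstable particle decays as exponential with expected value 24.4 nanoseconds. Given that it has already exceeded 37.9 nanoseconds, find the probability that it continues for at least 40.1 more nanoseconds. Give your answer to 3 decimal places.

The rate is λ = 1/24.4 = 0.0409836 per nanosecond.
The exponential is memoryless, so the remaining time is again Exp(λ): the condition X > 37.9 is irrelevant.
P(X > 40.1) = e^(−1.6434) ≈ 0.193.

0.193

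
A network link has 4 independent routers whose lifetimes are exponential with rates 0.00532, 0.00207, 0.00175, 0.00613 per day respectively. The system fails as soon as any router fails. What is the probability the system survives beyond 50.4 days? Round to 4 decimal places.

The time to first failure is exponential with rate Σλ = 0.00532 + 0.00207 + 0.00175 + 0.00613 = 0.01527.
P(min > 50.4) = e^(−0.01527·50.4) = e^(−0.76961) ≈ 0.4632.

0.4632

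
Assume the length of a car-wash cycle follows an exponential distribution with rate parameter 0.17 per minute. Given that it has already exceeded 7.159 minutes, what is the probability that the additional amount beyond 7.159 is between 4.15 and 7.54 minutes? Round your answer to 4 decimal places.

Memoryless: the residual past 7.159 is again Exp(λ).
P(4.15 < residual < 7.54) = e^(−λ·4.15) − e^(−λ·7.54) = 0.49386 − 0.27754 ≈ 0.2163.

0.2163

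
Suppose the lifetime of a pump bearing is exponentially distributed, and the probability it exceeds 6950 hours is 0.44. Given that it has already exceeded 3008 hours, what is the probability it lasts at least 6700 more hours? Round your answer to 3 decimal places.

From e^(−λ·6950) = 0.44, λ = −ln(0.44)/6950 = 0.000118127.
Memoryless: P(X > 3008+6700 | X > 3008) = P(X > 6700) = e^(−0.000118127·6700) ≈ 0.453.

0.453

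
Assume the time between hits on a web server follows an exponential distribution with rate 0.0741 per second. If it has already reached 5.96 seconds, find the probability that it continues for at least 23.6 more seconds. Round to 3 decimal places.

0.174

By the memoryless property, P(X > 5.96+23.6 | X > 5.96) = P(X > 23.6).
P(X > 23.6) = e^(−1.7488) ≈ 0.174.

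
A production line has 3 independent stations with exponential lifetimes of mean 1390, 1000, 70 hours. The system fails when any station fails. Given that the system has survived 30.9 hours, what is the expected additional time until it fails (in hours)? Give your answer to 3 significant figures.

62.5

First-failure rate Σλ = 1/1390 + 1/1000 + 1/70 = 0.0160051.
By memorylessness the expected residual is 1/Σλ = 62.4799 hours, regardless of the 30.9 already elapsed.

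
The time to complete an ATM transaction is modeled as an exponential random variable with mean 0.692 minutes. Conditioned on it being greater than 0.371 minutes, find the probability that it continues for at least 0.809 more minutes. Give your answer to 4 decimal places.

The rate is λ = 1/0.692 = 1.44509 per minute.
The exponential is memoryless, so the remaining time is again Exp(λ): the condition X > 0.371 is irrelevant.
P(X > 0.809) = e^(−1.1691) ≈ 0.3107.

0.3107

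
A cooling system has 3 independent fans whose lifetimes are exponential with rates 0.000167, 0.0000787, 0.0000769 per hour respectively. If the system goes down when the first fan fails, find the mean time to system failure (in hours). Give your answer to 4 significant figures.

3100

The time to first failure is exponential with rate Σλ = 0.000167 + 0.0000787 + 0.0000769 = 0.0003226.
E[min] = 1/Σλ = 1/0.0003226 = 3099.81 hours.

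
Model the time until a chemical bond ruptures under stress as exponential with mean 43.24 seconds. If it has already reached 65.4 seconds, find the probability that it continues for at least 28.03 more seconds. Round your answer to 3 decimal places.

0.523

The rate is λ = 1/43.24 = 0.0231267 per second.
P(X > s+t | X > s) = e^(−λ(s+t))/e^(−λs) = e^(−λt), independent of s = 65.4.
P(X > 28.03) = e^(−0.64824) ≈ 0.523.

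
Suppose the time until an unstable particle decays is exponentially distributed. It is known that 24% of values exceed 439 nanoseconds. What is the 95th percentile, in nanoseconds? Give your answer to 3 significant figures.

e^(−λ·439) = 0.24 ⇒ λ = −ln(0.24)/439 = 0.00325083.
95th percentile: 1 − e^(−λt) = 0.95, t = −ln(0.05)/λ = 921.527 nanoseconds.

922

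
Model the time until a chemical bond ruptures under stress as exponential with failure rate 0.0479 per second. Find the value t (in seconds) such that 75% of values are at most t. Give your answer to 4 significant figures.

Set 1 − e^(−λt) = 0.75, so t = −ln(0.25)/λ = 1.3863/0.0479 ≈ 28.9414 seconds.

28.94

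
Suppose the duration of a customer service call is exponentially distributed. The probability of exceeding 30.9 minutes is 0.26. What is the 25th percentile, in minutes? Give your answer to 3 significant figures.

6.60

e^(−λ·30.9) = 0.26 ⇒ λ = −ln(0.26)/30.9 = 0.0435946.
25th percentile: 1 − e^(−λt) = 0.25, t = −ln(0.75)/λ = 6.59903 minutes.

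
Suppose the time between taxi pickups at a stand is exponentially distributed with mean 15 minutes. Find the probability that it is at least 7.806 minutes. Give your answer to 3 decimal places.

The rate is λ = 1/15 = 0.0666667 per minute.
P(X > 7.806) = e^(−λ·7.806) = e^(−0.5204) ≈ 0.594.

0.594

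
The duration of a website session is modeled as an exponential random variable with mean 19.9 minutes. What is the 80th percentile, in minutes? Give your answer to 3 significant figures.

The rate is λ = 1/19.9 = 0.0502513 per minute.
Set 1 − e^(−λt) = 0.8, so t = −ln(0.2)/λ = 1.6094/0.0502513 ≈ 32.0278 minutes.

32.0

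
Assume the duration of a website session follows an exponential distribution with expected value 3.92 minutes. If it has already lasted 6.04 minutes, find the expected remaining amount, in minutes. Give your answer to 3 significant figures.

The rate is λ = 1/3.92 = 0.255102 per minute.
By memorylessness, the remaining amount past any threshold is again Exp(λ) with mean 1/λ = 3.92 minutes.

3.92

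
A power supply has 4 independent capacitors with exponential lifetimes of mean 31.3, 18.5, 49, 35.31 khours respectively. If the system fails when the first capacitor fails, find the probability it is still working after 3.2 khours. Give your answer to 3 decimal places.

0.650

The first failure time is exponential with rate Σλ_i = 1/31.3 + 1/18.5 + 1/49 + 1/35.31 = 0.134732 per khour.
P(min > 3.2) = e^(−0.134732·3.2) = e^(−0.43114) ≈ 0.650.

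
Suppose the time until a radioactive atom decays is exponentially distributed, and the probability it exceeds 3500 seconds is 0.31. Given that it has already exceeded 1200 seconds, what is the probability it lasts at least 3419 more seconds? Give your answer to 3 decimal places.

0.319

From e^(−λ·3500) = 0.31, λ = −ln(0.31)/3500 = 0.000334624.
Memoryless: P(X > 1200+3419 | X > 1200) = P(X > 3419) = e^(−0.000334624·3419) ≈ 0.319.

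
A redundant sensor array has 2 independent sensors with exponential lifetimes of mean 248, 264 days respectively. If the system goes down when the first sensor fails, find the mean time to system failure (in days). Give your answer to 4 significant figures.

127.9

The first failure time is exponential with rate Σλ_i = 1/248 + 1/264 = 0.00782014 per day.
E[min] = 1/Σλ = 1/0.00782014 = 127.875 days.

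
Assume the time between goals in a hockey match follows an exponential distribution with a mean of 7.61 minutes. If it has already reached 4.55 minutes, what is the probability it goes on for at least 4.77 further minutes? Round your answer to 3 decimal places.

0.534

The rate is λ = 1/7.61 = 0.131406 per minute.
P(X > s+t | X > s) = e^(−λ(s+t))/e^(−λs) = e^(−λt), independent of s = 4.55.
P(X > 4.77) = e^(−0.62681) ≈ 0.534.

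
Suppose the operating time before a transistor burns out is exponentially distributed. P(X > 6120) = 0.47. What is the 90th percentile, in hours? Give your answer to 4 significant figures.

e^(−λ·6120) = 0.47 ⇒ λ = −ln(0.47)/6120 = 0.00012337.
90th percentile: 1 − e^(−λt) = 0.9, t = −ln(0.1)/λ = 18664.1 hours.

18660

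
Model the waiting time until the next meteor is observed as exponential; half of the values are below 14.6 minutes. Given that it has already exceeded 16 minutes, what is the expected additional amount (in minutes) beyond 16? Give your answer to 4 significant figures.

For an exponential, median = ln(2)/λ, so λ = ln 2 / 14.6 = 0.0474758 per minute.
By memorylessness, the remaining amount past any threshold is again Exp(λ) with mean 1/λ = 21.0633 minutes.

21.06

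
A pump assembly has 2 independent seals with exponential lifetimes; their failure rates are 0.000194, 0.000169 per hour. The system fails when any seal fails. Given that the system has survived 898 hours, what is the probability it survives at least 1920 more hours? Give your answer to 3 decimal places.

Time to first failure ~ Exp(Σλ) with Σλ = 0.000363.
By memorylessness, P(T > 898+1920 | T > 898) = P(T > 1920) = e^(−0.000363·1920) ≈ 0.498.

0.498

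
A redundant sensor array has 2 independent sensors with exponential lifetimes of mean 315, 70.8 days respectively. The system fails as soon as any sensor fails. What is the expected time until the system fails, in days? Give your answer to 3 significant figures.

57.8

The first failure time is exponential with rate Σλ_i = 1/315 + 1/70.8 = 0.0172989 per day.
E[min] = 1/Σλ = 1/0.0172989 = 57.8072 days.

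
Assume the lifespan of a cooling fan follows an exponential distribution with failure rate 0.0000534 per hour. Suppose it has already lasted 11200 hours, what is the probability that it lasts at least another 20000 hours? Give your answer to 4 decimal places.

0.3437

The exponential is memoryless, so the remaining time is again Exp(λ): the condition X > 11200 is irrelevant.
P(X > 20000) = e^(−1.068) ≈ 0.3437.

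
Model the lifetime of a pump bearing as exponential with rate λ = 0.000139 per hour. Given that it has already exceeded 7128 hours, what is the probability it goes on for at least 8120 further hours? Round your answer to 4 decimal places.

0.3235

By the memoryless property, P(X > 7128+8120 | X > 7128) = P(X > 8120).
P(X > 8120) = e^(−1.1287) ≈ 0.3235.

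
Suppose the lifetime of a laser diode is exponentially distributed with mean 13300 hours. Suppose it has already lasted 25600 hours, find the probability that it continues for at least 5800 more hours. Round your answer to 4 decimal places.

0.6466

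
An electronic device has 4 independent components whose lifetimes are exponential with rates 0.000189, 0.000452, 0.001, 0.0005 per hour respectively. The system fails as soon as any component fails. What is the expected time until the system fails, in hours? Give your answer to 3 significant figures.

The time to first failure is exponential with rate Σλ = 0.000189 + 0.000452 + 0.001 + 0.0005 = 0.002141.
E[min] = 1/Σλ = 1/0.002141 = 467.071 hours.

467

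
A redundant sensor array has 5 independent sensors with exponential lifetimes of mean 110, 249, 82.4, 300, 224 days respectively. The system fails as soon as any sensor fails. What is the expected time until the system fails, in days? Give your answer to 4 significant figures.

30.27

The first failure time is exponential with rate Σλ_i = 1/110 + 1/249 + 1/82.4 + 1/300 + 1/224 = 0.0330405 per day.
E[min] = 1/Σλ = 1/0.0330405 = 30.2659 days.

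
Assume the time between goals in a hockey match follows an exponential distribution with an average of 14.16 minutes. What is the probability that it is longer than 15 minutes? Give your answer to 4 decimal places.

The rate is λ = 1/14.16 = 0.0706215 per minute.
P(X > 15) = e^(−λ·15) = e^(−1.0593) ≈ 0.3467.

0.3467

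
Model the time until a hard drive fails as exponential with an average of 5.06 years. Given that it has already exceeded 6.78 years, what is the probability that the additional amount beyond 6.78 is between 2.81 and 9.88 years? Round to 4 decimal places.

The rate is λ = 1/5.06 = 0.197628 per year.
Memoryless: the residual past 6.78 is again Exp(λ).
P(2.81 < residual < 9.88) = e^(−λ·2.81) − e^(−λ·9.88) = 0.57388 − 0.14191 ≈ 0.4320.

0.4320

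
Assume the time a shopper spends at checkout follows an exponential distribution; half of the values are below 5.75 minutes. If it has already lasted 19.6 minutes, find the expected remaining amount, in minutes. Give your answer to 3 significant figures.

For an exponential, median = ln(2)/λ, so λ = ln 2 / 5.75 = 0.120547 per minute.
By memorylessness, the remaining amount past any threshold is again Exp(λ) with mean 1/λ = 8.2955 minutes.

8.30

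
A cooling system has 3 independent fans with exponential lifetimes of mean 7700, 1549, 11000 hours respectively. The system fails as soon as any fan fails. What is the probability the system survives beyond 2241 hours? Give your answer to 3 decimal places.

0.143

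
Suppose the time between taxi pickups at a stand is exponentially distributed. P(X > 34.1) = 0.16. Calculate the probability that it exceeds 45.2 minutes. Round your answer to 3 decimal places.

e^(−λ·34.1) = 0.16 ⇒ λ = −ln(0.16)/34.1 = 0.0537414.
P(X > 45.2) = e^(−0.0537414·45.2) = e^(−2.4291) ≈ 0.088.

0.088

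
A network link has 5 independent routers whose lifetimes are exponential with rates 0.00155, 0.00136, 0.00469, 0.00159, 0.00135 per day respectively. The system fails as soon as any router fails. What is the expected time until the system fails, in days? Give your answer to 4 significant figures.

The time to first failure is exponential with rate Σλ = 0.00155 + 0.00136 + 0.00469 + 0.00159 + 0.00135 = 0.01054.
E[min] = 1/Σλ = 1/0.01054 = 94.8767 days.

94.88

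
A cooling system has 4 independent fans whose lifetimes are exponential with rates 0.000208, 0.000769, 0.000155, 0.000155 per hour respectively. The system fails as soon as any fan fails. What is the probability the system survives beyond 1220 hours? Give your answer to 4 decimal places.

The time to first failure is exponential with rate Σλ = 0.000208 + 0.000769 + 0.000155 + 0.000155 = 0.001287.
P(min > 1220) = e^(−0.001287·1220) = e^(−1.5701) ≈ 0.2080.

0.2080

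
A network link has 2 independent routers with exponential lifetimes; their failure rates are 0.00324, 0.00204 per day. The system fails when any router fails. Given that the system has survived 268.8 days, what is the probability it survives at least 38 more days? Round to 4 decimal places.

0.8182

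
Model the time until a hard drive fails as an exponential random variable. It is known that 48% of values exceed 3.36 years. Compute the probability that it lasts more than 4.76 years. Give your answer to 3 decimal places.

0.354

e^(−λ·3.36) = 0.48 ⇒ λ = −ln(0.48)/3.36 = 0.218443.
P(X > 4.76) = e^(−0.218443·4.76) = e^(−1.0398) ≈ 0.354.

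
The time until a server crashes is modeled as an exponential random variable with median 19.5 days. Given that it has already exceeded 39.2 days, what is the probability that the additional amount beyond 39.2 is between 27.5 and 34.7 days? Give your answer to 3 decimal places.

0.085

For an exponential, median = ln(2)/λ, so λ = ln 2 / 19.5 = 0.035546 per day.
Memoryless: the residual past 39.2 is again Exp(λ).
P(27.5 < residual < 34.7) = e^(−λ·27.5) − e^(−λ·34.7) = 0.37624 − 0.29129 ≈ 0.085.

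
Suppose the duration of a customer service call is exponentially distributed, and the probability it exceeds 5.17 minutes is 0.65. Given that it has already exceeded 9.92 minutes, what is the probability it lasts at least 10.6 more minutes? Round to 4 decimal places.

From e^(−λ·5.17) = 0.65, λ = −ln(0.65)/5.17 = 0.0833236.
Memoryless: P(X > 9.92+10.6 | X > 9.92) = P(X > 10.6) = e^(−0.0833236·10.6) ≈ 0.4134.

0.4134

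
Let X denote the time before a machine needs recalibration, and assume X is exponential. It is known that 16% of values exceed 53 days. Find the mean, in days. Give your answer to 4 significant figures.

e^(−λ·53) = 0.16 ⇒ λ = −ln(0.16)/53 = 0.034577.
Mean = 1/λ = 28.921 days.

28.92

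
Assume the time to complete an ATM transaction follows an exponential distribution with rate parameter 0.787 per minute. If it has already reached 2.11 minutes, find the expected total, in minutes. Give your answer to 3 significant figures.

By memorylessness, E[X | X > 2.11] = 2.11 + 1/λ = 2.11 + 1.27065 = 3.38065 minutes.

3.38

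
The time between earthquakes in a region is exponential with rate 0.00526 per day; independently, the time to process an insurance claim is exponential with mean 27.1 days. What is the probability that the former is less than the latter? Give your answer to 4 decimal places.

0.1248

λ_1 = 0.00526, λ_2 = 1/27.1 = 0.0369004.
For independent exponentials, P(the former < the latter) = λ_1/(λ_1+λ_2) = 0.00526/0.0421604 ≈ 0.1248.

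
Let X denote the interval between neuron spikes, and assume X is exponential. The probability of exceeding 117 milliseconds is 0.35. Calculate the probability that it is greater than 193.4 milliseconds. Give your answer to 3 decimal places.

0.176

e^(−λ·117) = 0.35 ⇒ λ = −ln(0.35)/117 = 0.00897284.
P(X > 193.4) = e^(−0.00897284·193.4) = e^(−1.7353) ≈ 0.176.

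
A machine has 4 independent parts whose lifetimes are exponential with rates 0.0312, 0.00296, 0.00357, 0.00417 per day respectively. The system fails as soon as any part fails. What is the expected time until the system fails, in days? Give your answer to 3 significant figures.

The time to first failure is exponential with rate Σλ = 0.0312 + 0.00296 + 0.00357 + 0.00417 = 0.0419.
E[min] = 1/Σλ = 1/0.0419 = 23.8663 days.

23.9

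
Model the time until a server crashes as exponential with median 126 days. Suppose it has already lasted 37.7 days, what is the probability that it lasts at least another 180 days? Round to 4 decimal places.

0.3715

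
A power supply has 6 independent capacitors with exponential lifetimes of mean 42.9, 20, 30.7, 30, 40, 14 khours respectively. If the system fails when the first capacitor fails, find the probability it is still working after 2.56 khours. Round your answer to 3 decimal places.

0.547

The first failure time is exponential with rate Σλ_i = 1/42.9 + 1/20 + 1/30.7 + 1/30 + 1/40 + 1/14 = 0.235645 per khour.
P(min > 2.56) = e^(−0.235645·2.56) = e^(−0.60325) ≈ 0.547.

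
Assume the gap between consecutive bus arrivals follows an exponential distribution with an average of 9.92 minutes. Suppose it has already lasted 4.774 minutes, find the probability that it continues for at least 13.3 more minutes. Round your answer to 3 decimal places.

The rate is λ = 1/9.92 = 0.100806 per minute.
P(X > s+t | X > s) = e^(−λ(s+t))/e^(−λs) = e^(−λt), independent of s = 4.774.
P(X > 13.3) = e^(−1.3407) ≈ 0.262.

0.262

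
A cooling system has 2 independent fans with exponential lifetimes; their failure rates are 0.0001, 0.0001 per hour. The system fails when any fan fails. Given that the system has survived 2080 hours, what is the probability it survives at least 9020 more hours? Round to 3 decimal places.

Time to first failure ~ Exp(Σλ) with Σλ = 0.0002.
By memorylessness, P(T > 2080+9020 | T > 2080) = P(T > 9020) = e^(−0.0002·9020) ≈ 0.165.

0.165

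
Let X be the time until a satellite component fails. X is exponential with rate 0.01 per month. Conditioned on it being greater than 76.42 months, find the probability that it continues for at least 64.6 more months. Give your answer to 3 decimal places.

0.524

By the memoryless property, P(X > 76.42+64.6 | X > 76.42) = P(X > 64.6).
P(X > 64.6) = e^(−0.646) ≈ 0.524.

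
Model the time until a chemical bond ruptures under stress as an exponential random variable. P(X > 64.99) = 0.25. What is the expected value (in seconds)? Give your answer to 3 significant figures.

e^(−λ·64.99) = 0.25 ⇒ λ = −ln(0.25)/64.99 = 0.0213309.
Mean = 1/λ = 46.8804 seconds.

46.9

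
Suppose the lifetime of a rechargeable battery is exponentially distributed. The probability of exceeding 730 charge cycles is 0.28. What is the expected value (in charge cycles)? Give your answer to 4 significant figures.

573.5

e^(−λ·730) = 0.28 ⇒ λ = −ln(0.28)/730 = 0.00174379.
Mean = 1/λ = 573.464 charge cycles.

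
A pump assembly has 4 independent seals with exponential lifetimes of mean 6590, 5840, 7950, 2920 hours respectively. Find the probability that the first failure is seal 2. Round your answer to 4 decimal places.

0.2164

Rates: λ_i = 1/mean_i → 0.000151745, 0.000171233, 0.000125786, 0.000342466; Σλ = 0.00079123.
P(seal 2 first) = λ_2/Σλ = 0.000171233/0.00079123 ≈ 0.2164.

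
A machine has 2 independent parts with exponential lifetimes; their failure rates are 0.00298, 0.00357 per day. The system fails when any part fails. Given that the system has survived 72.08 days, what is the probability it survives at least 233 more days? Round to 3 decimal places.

Time to first failure ~ Exp(Σλ) with Σλ = 0.00655.
By memorylessness, P(T > 72.08+233 | T > 72.08) = P(T > 233) = e^(−0.00655·233) ≈ 0.217.

0.217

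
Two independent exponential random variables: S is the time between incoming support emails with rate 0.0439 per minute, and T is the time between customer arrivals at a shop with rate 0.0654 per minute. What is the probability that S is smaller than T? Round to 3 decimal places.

0.402

λ_1 = 0.0439, λ_2 = 0.0654.
For independent exponentials, P(S < T) = λ_1/(λ_1+λ_2) = 0.0439/0.1093 ≈ 0.402.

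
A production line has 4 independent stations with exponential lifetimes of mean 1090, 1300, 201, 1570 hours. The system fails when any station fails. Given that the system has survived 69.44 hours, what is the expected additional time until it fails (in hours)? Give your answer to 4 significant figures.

First-failure rate Σλ = 1/1090 + 1/1300 + 1/201 + 1/1570 = 0.00729873.
By memorylessness the expected residual is 1/Σλ = 137.01 hours, regardless of the 69.44 already elapsed.

137.0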